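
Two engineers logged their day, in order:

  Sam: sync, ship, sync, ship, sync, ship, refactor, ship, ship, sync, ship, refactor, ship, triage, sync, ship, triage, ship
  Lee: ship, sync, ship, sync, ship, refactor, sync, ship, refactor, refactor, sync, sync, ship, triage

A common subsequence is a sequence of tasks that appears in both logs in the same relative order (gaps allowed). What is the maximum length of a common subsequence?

12

Taking ship at Sam[2]=Lee[1] → sync at Sam[3]=Lee[2] → ship at Sam[4]=Lee[3] → sync at Sam[5]=Lee[4] → ship at Sam[6]=Lee[5] → refactor at Sam[7]=Lee[6] → sync at Sam[10]=Lee[7] → ship at Sam[11]=Lee[8] → refactor at Sam[12]=Lee[10] → sync at Sam[15]=Lee[12] → ship at Sam[16]=Lee[13] → triage at Sam[17]=Lee[14] gives a common subsequence of length 12, and the DP table's final entry dp[18][14] is also 12, so no common subsequence is longer.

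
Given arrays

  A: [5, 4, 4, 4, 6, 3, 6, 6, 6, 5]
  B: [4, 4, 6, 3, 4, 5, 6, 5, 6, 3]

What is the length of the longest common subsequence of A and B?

Let dp[i][j] be the LCS length of the first i values of A and the first j values of B. dp[i][j] = dp[i-1][j-1]+1 when the i-th and j-th values match, else max(dp[i-1][j], dp[i][j-1]).
    ·  4  4  6  3  4  5  6  5  6  3
 ·  0  0  0  0  0  0  0  0  0  0  0
 5  0  0  0  0  0  0  1  1  1  1  1
 4  0  1  1  1  1  1  1  1  1  1  1
 4  0  1  2  2  2  2  2  2  2  2  2
 4  0  1  2  2  2  3  3  3  3  3  3
 6  0  1  2  3  3  3  3  4  4  4  4
 3  0  1  2  3  4  4  4  4  4  4  5
 6  0  1  2  3  4  4  4  5  5  5  5
 6  0  1  2  3  4  4  4  5  5  6  6
 6  0  1  2  3  4  4  4  5  5  6  6
 5  0  1  2  3  4  4  5  5  6  6  6
dp[10][10] = 6. One LCS (by backtracking along matches): 4, 4, 6, 3, 6, 6.

6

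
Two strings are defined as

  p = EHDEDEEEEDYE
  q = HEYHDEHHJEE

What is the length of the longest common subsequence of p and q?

One common subsequence of length 6: E (p #1, q #2); then H (p #2, q #4); then D (p #3, q #5); then E (p #4, q #6); then E (p #9, q #10); then E (p #12, q #11), and the DP table's final entry dp[12][11] is also 6, so no common subsequence is longer.

6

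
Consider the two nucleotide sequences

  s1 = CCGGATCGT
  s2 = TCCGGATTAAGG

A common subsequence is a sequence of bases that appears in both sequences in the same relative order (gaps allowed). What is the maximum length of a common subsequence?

7

Let dp[i][j] be the LCS length of the first i bases of s1 and the first j bases of s2. dp[i][j] = dp[i-1][j-1]+1 when the i-th and j-th bases match, else max(dp[i-1][j], dp[i][j-1]).
    ·  T  C  C  G  G  A  T  T  A  A  G  G
 ·  0  0  0  0  0  0  0  0  0  0  0  0  0
 C  0  0  1  1  1  1  1  1  1  1  1  1  1
 C  0  0  1  2  2  2  2  2  2  2  2  2  2
 G  0  0  1  2  3  3  3  3  3  3  3  3  3
 G  0  0  1  2  3  4  4  4  4  4  4  4  4
 A  0  0  1  2  3  4  5  5  5  5  5  5  5
 T  0  1  1  2  3  4  5  6  6  6  6  6  6
 C  0  1  2  2  3  4  5  6  6  6  6  6  6
 G  0  1  2  2  3  4  5  6  6  6  6  7  7
 T  0  1  2  2  3  4  5  6  7  7  7  7  7
dp[9][12] = 7. One LCS (by backtracking along matches): CCGGATG.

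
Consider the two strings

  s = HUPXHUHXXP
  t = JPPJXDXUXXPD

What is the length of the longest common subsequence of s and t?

Let dp[i][j] be the LCS length of the first i characters of s and the first j characters of t. dp[i][j] = dp[i-1][j-1]+1 when the i-th and j-th characters match, else max(dp[i-1][j], dp[i][j-1]).
    ·  J  P  P  J  X  D  X  U  X  X  P  D
 ·  0  0  0  0  0  0  0  0  0  0  0  0  0
 H  0  0  0  0  0  0  0  0  0  0  0  0  0
 U  0  0  0  0  0  0  0  0  1  1  1  1  1
 P  0  0  1  1  1  1  1  1  1  1  1  2  2
 X  0  0  1  1  1  2  2  2  2  2  2  2  2
 H  0  0  1  1  1  2  2  2  2  2  2  2  2
 U  0  0  1  1  1  2  2  2  3  3  3  3  3
 H  0  0  1  1  1  2  2  2  3  3  3  3  3
 X  0  0  1  1  1  2  2  3  3  4  4  4  4
 X  0  0  1  1  1  2  2  3  3  4  5  5  5
 P  0  0  1  2  2  2  2  3  3  4  5  6  6
dp[10][12] = 6. One LCS (by backtracking along matches): PXUXXP.

6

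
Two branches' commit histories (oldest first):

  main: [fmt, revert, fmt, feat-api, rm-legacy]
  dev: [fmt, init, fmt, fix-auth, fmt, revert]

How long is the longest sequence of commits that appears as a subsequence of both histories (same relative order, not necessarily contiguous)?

2

Match fmt (main #1, dev #5) → revert (main #2, dev #6) — 2 commits in the same relative order in both. dp[5][6] = 2 confirms this is the maximum.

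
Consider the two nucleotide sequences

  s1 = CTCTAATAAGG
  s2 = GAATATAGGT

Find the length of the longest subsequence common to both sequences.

One common subsequence of length 7: A [5,2], then A [6,3], then T [7,4], then A [8,5], then A [9,7], then G [10,8], then G [11,9]. dp[11][10] = 7 confirms this is the maximum.

7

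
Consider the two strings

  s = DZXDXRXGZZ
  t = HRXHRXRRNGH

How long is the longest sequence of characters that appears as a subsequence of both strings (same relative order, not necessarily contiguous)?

4

One common subsequence of length 4: X (s #3, t #3), then X (s #5, t #6), then R (s #6, t #8), then G (s #8, t #10). Since dp[10][11] = 4, nothing longer is possible.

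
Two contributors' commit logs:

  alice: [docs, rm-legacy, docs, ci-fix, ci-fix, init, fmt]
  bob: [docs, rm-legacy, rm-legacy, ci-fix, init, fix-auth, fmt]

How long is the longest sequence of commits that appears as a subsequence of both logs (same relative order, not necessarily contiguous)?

Pick docs [1,1]; then rm-legacy [2,3]; then ci-fix [5,4]; then init [6,5]; then fmt [7,7]; all 5 commits appear in both, in order, and the DP table's final entry dp[7][7] is also 5, so no common subsequence is longer.

5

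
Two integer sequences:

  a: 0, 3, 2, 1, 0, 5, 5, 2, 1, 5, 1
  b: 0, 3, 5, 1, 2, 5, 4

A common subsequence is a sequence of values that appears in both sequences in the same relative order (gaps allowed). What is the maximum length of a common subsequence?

Taking 0 at a[1]=b[1], 3 at a[2]=b[2], 1 at a[4]=b[4], 2 at a[8]=b[5], 5 at a[10]=b[6] gives a common subsequence of length 5. Since dp[11][7] = 5, nothing longer is possible.

5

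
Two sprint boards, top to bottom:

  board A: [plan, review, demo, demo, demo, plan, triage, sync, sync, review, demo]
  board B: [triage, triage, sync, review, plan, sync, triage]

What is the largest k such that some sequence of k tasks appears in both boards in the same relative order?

Match review [2,4], plan [6,5], triage [7,7] — 3 tasks in the same relative order in both. dp[11][7] = 3 confirms this is the maximum.

3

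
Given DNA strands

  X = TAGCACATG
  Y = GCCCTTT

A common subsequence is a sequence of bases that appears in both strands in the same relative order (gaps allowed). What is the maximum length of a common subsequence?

Let dp[i][j] be the LCS length of the first i bases of X and the first j bases of Y. dp[i][j] = dp[i-1][j-1]+1 when the i-th and j-th bases match, else max(dp[i-1][j], dp[i][j-1]).
    ·  G  C  C  C  T  T  T
 ·  0  0  0  0  0  0  0  0
 T  0  0  0  0  0  1  1  1
 A  0  0  0  0  0  1  1  1
 G  0  1  1  1  1  1  1  1
 C  0  1  2  2  2  2  2  2
 A  0  1  2  2  2  2  2  2
 C  0  1  2  3  3  3  3  3
 A  0  1  2  3  3  3  3  3
 T  0  1  2  3  3  4  4  4
 G  0  1  2  3  3  4  4  4
dp[9][7] = 4. One LCS (by backtracking along matches): GCCT.

4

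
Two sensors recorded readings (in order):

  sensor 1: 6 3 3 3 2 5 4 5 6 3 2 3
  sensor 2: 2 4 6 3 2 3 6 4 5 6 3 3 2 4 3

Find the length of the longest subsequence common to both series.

9

Taking 6 (sensor 1 #1, sensor 2 #3) → 3 (sensor 1 #2, sensor 2 #4) → 3 (sensor 1 #3, sensor 2 #6) → 4 (sensor 1 #7, sensor 2 #8) → 5 (sensor 1 #8, sensor 2 #9) → 6 (sensor 1 #9, sensor 2 #10) → 3 (sensor 1 #10, sensor 2 #12) → 2 (sensor 1 #11, sensor 2 #13) → 3 (sensor 1 #12, sensor 2 #15) gives a common subsequence of length 9. The LCS DP gives dp[12][15] = 9, so this is optimal.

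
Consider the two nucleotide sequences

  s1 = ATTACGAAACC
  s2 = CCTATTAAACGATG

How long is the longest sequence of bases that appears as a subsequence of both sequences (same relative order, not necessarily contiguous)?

One common subsequence of length 7: A (s1 #1, s2 #4), then T (s1 #2, s2 #5), then T (s1 #3, s2 #6), then A (s1 #4, s2 #9), then C (s1 #5, s2 #10), then G (s1 #6, s2 #11), then A (s1 #7, s2 #12). The LCS DP gives dp[11][14] = 7, so this is optimal.

7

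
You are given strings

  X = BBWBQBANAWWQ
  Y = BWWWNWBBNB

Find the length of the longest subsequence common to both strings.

5

Let dp[i][j] be the LCS length of the first i characters of X and the first j characters of Y. dp[i][j] = dp[i-1][j-1]+1 when the i-th and j-th characters match, else max(dp[i-1][j], dp[i][j-1]).
    ·  B  W  W  W  N  W  B  B  N  B
 ·  0  0  0  0  0  0  0  0  0  0  0
 B  0  1  1  1  1  1  1  1  1  1  1
 B  0  1  1  1  1  1  1  2  2  2  2
 W  0  1  2  2  2  2  2  2  2  2  2
 B  0  1  2  2  2  2  2  3  3  3  3
 Q  0  1  2  2  2  2  2  3  3  3  3
 B  0  1  2  2  2  2  2  3  4  4  4
 A  0  1  2  2  2  2  2  3  4  4  4
 N  0  1  2  2  2  3  3  3  4  5  5
 A  0  1  2  2  2  3  3  3  4  5  5
 W  0  1  2  3  3  3  4  4  4  5  5
 W  0  1  2  3  4  4  4  4  4  5  5
 Q  0  1  2  3  4  4  4  4  4  5  5
dp[12][10] = 5. One LCS (by backtracking along matches): BWBBN.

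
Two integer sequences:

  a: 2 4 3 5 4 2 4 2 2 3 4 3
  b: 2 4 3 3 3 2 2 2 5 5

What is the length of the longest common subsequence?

One common subsequence of length 6: 2 (a #1, b #1) → 4 (a #2, b #2) → 3 (a #3, b #5) → 2 (a #6, b #6) → 2 (a #8, b #7) → 2 (a #9, b #8), and the DP table's final entry dp[12][10] is also 6, so no common subsequence is longer.

6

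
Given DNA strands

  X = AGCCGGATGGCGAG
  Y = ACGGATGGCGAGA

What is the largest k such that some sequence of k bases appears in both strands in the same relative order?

12

Taking A (X #1, Y #1), C (X #4, Y #2), G (X #5, Y #3), G (X #6, Y #4), A (X #7, Y #5), T (X #8, Y #6), G (X #9, Y #7), G (X #10, Y #8), C (X #11, Y #9), G (X #12, Y #10), A (X #13, Y #11), G (X #14, Y #12) gives a common subsequence of length 12. The LCS DP gives dp[14][13] = 12, so this is optimal.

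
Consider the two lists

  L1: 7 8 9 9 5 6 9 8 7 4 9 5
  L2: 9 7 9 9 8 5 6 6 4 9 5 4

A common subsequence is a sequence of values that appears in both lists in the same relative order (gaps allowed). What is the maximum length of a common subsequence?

8

Match 7 at L1[1]=L2[2] → 9 at L1[3]=L2[3] → 9 at L1[4]=L2[4] → 5 at L1[5]=L2[6] → 6 at L1[6]=L2[8] → 4 at L1[10]=L2[9] → 9 at L1[11]=L2[10] → 5 at L1[12]=L2[11] — 8 values in the same relative order in both, and the DP table's final entry dp[12][12] is also 8, so no common subsequence is longer.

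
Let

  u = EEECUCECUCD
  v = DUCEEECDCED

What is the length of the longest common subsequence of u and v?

One common subsequence of length 7: E [1,4] → E [2,5] → E [3,6] → C [4,7] → C [6,9] → E [7,10] → D [11,11]. The LCS DP gives dp[11][11] = 7, so this is optimal.

7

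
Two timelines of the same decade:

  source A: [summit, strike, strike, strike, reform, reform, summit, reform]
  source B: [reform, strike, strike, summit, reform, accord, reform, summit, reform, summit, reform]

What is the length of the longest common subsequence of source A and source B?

6

Pick strike [2,2]; then strike [3,3]; then reform [5,7]; then reform [6,9]; then summit [7,10]; then reform [8,11]; all 6 events appear in both, in order. The LCS DP gives dp[8][11] = 6, so this is optimal.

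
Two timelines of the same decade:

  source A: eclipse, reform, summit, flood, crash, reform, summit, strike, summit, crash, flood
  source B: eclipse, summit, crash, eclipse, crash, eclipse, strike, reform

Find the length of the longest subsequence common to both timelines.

4

Match eclipse [1,1], then summit [3,2], then crash [5,5], then reform [6,8] — 4 events in the same relative order in both, and the DP table's final entry dp[11][8] is also 4, so no common subsequence is longer.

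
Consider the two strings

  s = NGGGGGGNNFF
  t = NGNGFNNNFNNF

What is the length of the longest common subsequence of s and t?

7

Let dp[i][j] be the LCS length of the first i characters of s and the first j characters of t. dp[i][j] = dp[i-1][j-1]+1 when the i-th and j-th characters match, else max(dp[i-1][j], dp[i][j-1]).
    ·  N  G  N  G  F  N  N  N  F  N  N  F
 ·  0  0  0  0  0  0  0  0  0  0  0  0  0
 N  0  1  1  1  1  1  1  1  1  1  1  1  1
 G  0  1  2  2  2  2  2  2  2  2  2  2  2
 G  0  1  2  2  3  3  3  3  3  3  3  3  3
 G  0  1  2  2  3  3  3  3  3  3  3  3  3
 G  0  1  2  2  3  3  3  3  3  3  3  3  3
 G  0  1  2  2  3  3  3  3  3  3  3  3  3
 G  0  1  2  2  3  3  3  3  3  3  3  3  3
 N  0  1  2  3  3  3  4  4  4  4  4  4  4
 N  0  1  2  3  3  3  4  5  5  5  5  5  5
 F  0  1  2  3  3  4  4  5  5  6  6  6  6
 F  0  1  2  3  3  4  4  5  5  6  6  6  7
dp[11][12] = 7. One LCS (by backtracking along matches): NGGNNFF.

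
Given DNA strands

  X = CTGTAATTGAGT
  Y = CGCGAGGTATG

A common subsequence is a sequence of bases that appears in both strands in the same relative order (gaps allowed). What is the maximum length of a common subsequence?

Match C at X[1]=Y[3]; then G at X[3]=Y[7]; then T at X[4]=Y[8]; then A at X[6]=Y[9]; then T at X[8]=Y[10]; then G at X[11]=Y[11] — 6 bases in the same relative order in both. Since dp[12][11] = 6, nothing longer is possible.

6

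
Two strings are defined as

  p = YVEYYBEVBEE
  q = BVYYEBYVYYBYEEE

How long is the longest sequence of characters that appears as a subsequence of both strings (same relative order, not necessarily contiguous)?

8

Taking Y at p[1]=q[7] → V at p[2]=q[8] → Y at p[4]=q[9] → Y at p[5]=q[10] → B at p[6]=q[11] → E at p[7]=q[13] → E at p[10]=q[14] → E at p[11]=q[15] gives a common subsequence of length 8. dp[11][15] = 8 confirms this is the maximum.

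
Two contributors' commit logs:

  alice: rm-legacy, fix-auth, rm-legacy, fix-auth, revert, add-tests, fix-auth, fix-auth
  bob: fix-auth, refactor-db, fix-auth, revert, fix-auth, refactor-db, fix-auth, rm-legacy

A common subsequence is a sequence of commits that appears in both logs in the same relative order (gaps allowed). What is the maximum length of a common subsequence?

5

One common subsequence of length 5: fix-auth (alice #2, bob #1), fix-auth (alice #4, bob #3), revert (alice #5, bob #4), fix-auth (alice #7, bob #5), fix-auth (alice #8, bob #7). dp[8][8] = 5 confirms this is the maximum.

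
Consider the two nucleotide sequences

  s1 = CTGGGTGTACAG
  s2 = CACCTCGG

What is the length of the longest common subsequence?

Let dp[i][j] be the LCS length of the first i bases of s1 and the first j bases of s2. dp[i][j] = dp[i-1][j-1]+1 when the i-th and j-th bases match, else max(dp[i-1][j], dp[i][j-1]).
    ·  C  A  C  C  T  C  G  G
 ·  0  0  0  0  0  0  0  0  0
 C  0  1  1  1  1  1  1  1  1
 T  0  1  1  1  1  2  2  2  2
 G  0  1  1  1  1  2  2  3  3
 G  0  1  1  1  1  2  2  3  4
 G  0  1  1  1  1  2  2  3  4
 T  0  1  1  1  1  2  2  3  4
 G  0  1  1  1  1  2  2  3  4
 T  0  1  1  1  1  2  2  3  4
 A  0  1  2  2  2  2  2  3  4
 C  0  1  2  3  3  3  3  3  4
 A  0  1  2  3  3  3  3  3  4
 G  0  1  2  3  3  3  3  4  4
dp[12][8] = 4. One LCS (by backtracking along matches): CTGG.

4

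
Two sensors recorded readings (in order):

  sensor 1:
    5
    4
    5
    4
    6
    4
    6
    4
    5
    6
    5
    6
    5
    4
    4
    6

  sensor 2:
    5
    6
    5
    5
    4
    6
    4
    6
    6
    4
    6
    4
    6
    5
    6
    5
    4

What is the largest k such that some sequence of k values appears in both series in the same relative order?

Match 5 [1,4] → 4 [2,5] → 4 [4,7] → 6 [5,9] → 4 [6,10] → 6 [7,11] → 4 [8,12] → 6 [10,13] → 5 [11,14] → 6 [12,15] → 5 [13,16] → 4 [15,17] — 12 values in the same relative order in both. Since dp[16][17] = 12, nothing longer is possible.

12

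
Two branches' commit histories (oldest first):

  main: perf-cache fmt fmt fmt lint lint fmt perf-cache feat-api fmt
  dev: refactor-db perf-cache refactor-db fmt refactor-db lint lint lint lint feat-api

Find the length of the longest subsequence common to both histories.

One common subsequence of length 5: perf-cache (main #1, dev #2), then fmt (main #2, dev #4), then lint (main #5, dev #8), then lint (main #6, dev #9), then feat-api (main #9, dev #10). Since dp[10][10] = 5, nothing longer is possible.

5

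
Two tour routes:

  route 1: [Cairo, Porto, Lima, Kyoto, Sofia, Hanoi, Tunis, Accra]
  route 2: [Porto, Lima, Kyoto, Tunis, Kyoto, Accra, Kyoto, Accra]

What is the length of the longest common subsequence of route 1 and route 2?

One common subsequence of length 5: Porto [2,1], then Lima [3,2], then Kyoto [4,3], then Tunis [7,4], then Accra [8,8]. Since dp[8][8] = 5, nothing longer is possible.

5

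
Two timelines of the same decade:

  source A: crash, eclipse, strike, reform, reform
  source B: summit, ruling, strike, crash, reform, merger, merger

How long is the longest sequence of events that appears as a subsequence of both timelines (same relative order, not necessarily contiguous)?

2

Taking crash [1,4], reform [4,5] gives a common subsequence of length 2. Since dp[5][7] = 2, nothing longer is possible.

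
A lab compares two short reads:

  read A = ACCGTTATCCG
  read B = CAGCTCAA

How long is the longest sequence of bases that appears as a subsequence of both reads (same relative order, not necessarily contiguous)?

4

Pick A [1,2] → C [2,4] → C [3,6] → A [7,8]; all 4 bases appear in both, in order, and the DP table's final entry dp[11][8] is also 4, so no common subsequence is longer.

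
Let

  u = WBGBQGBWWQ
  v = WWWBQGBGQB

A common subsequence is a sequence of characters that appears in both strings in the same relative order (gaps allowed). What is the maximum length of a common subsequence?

Let dp[i][j] be the LCS length of the first i characters of u and the first j characters of v. dp[i][j] = dp[i-1][j-1]+1 when the i-th and j-th characters match, else max(dp[i-1][j], dp[i][j-1]).
    ·  W  W  W  B  Q  G  B  G  Q  B
 ·  0  0  0  0  0  0  0  0  0  0  0
 W  0  1  1  1  1  1  1  1  1  1  1
 B  0  1  1  1  2  2  2  2  2  2  2
 G  0  1  1  1  2  2  3  3  3  3  3
 B  0  1  1  1  2  2  3  4  4  4  4
 Q  0  1  1  1  2  3  3  4  4  5  5
 G  0  1  1  1  2  3  4  4  5  5  5
 B  0  1  1  1  2  3  4  5  5  5  6
 W  0  1  2  2  2  3  4  5  5  5  6
 W  0  1  2  3  3  3  4  5  5  5  6
 Q  0  1  2  3  3  4  4  5  5  6  6
dp[10][10] = 6. One LCS (by backtracking along matches): WBGBQB.

6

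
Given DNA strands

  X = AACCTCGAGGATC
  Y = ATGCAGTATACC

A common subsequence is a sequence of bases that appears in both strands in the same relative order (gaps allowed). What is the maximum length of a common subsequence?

Taking A [2,1]; then T [5,2]; then C [6,4]; then A [8,5]; then G [9,6]; then A [11,8]; then T [12,9]; then C [13,12] gives a common subsequence of length 8. The LCS DP gives dp[13][12] = 8, so this is optimal.

8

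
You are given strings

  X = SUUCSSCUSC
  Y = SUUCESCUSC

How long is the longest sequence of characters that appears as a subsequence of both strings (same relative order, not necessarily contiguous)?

Let dp[i][j] be the LCS length of the first i characters of X and the first j characters of Y. dp[i][j] = dp[i-1][j-1]+1 when the i-th and j-th characters match, else max(dp[i-1][j], dp[i][j-1]).
    ·  S  U  U  C  E  S  C  U  S  C
 ·  0  0  0  0  0  0  0  0  0  0  0
 S  0  1  1  1  1  1  1  1  1  1  1
 U  0  1  2  2  2  2  2  2  2  2  2
 U  0  1  2  3  3  3  3  3  3  3  3
 C  0  1  2  3  4  4  4  4  4  4  4
 S  0  1  2  3  4  4  5  5  5  5  5
 S  0  1  2  3  4  4  5  5  5  6  6
 C  0  1  2  3  4  4  5  6  6  6  7
 U  0  1  2  3  4  4  5  6  7  7  7
 S  0  1  2  3  4  4  5  6  7  8  8
 C  0  1  2  3  4  4  5  6  7  8  9
dp[10][10] = 9. One LCS (by backtracking along matches): SUUCSCUSC.

9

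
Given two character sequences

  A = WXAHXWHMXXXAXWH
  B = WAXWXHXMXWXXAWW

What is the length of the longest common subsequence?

11

Taking W at A[1]=B[1] → A at A[3]=B[2] → X at A[5]=B[3] → W at A[6]=B[4] → H at A[7]=B[6] → M at A[8]=B[8] → X at A[9]=B[9] → X at A[10]=B[11] → X at A[11]=B[12] → A at A[12]=B[13] → W at A[14]=B[15] gives a common subsequence of length 11. Since dp[15][15] = 11, nothing longer is possible.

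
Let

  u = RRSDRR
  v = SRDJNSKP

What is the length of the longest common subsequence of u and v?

2

Let dp[i][j] be the LCS length of the first i characters of u and the first j characters of v. dp[i][j] = dp[i-1][j-1]+1 when the i-th and j-th characters match, else max(dp[i-1][j], dp[i][j-1]).
    ·  S  R  D  J  N  S  K  P
 ·  0  0  0  0  0  0  0  0  0
 R  0  0  1  1  1  1  1  1  1
 R  0  0  1  1  1  1  1  1  1
 S  0  1  1  1  1  1  2  2  2
 D  0  1  1  2  2  2  2  2  2
 R  0  1  2  2  2  2  2  2  2
 R  0  1  2  2  2  2  2  2  2
dp[6][8] = 2. One LCS (by backtracking along matches): RS.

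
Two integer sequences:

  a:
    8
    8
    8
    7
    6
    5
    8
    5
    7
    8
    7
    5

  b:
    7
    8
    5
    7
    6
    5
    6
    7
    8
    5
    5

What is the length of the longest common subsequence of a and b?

7

Let dp[i][j] be the LCS length of the first i values of a and the first j values of b. dp[i][j] = dp[i-1][j-1]+1 when the i-th and j-th values match, else max(dp[i-1][j], dp[i][j-1]).
    ·  7  8  5  7  6  5  6  7  8  5  5
 ·  0  0  0  0  0  0  0  0  0  0  0  0
 8  0  0  1  1  1  1  1  1  1  1  1  1
 8  0  0  1  1  1  1  1  1  1  2  2  2
 8  0  0  1  1  1  1  1  1  1  2  2  2
 7  0  1  1  1  2  2  2  2  2  2  2  2
 6  0  1  1  1  2  3  3  3  3  3  3  3
 5  0  1  1  2  2  3  4  4  4  4  4  4
 8  0  1  2  2  2  3  4  4  4  5  5  5
 5  0  1  2  3  3  3  4  4  4  5  6  6
 7  0  1  2  3  4  4  4  4  5  5  6  6
 8  0  1  2  3  4  4  4  4  5  6  6  6
 7  0  1  2  3  4  4  4  4  5  6  6  6
 5  0  1  2  3  4  4  5  5  5  6  7  7
dp[12][11] = 7. One LCS (by backtracking along matches): 8, 7, 6, 5, 8, 5, 5.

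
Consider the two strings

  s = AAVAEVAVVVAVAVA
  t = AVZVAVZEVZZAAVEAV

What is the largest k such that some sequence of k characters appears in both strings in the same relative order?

One common subsequence of length 10: A at s[1]=t[1], then A at s[2]=t[5], then V at s[3]=t[6], then E at s[5]=t[8], then V at s[6]=t[9], then A at s[7]=t[12], then A at s[11]=t[13], then V at s[12]=t[14], then A at s[13]=t[16], then V at s[14]=t[17]. The LCS DP gives dp[15][17] = 10, so this is optimal.

10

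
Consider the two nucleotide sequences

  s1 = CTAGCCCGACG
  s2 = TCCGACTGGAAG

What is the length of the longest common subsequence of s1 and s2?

7

Taking T at s1[2]=s2[1], C at s1[5]=s2[2], C at s1[6]=s2[3], C at s1[7]=s2[6], G at s1[8]=s2[9], A at s1[9]=s2[11], G at s1[11]=s2[12] gives a common subsequence of length 7. The LCS DP gives dp[11][12] = 7, so this is optimal.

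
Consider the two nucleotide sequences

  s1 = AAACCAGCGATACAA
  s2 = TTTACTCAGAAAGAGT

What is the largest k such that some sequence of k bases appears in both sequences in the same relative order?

9

Pick A (s1 #3, s2 #4) → C (s1 #4, s2 #5) → C (s1 #5, s2 #7) → A (s1 #6, s2 #8) → G (s1 #9, s2 #9) → A (s1 #10, s2 #10) → A (s1 #12, s2 #11) → A (s1 #14, s2 #12) → A (s1 #15, s2 #14); all 9 bases appear in both, in order. dp[15][16] = 9 confirms this is the maximum.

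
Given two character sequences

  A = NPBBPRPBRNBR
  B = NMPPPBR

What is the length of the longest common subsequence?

6

Pick N (A #1, B #1), P (A #2, B #3), P (A #5, B #4), P (A #7, B #5), B (A #11, B #6), R (A #12, B #7); all 6 characters appear in both, in order. dp[12][7] = 6 confirms this is the maximum.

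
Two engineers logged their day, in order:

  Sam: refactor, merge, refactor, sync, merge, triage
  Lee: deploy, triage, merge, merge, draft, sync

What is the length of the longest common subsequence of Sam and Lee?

Pick merge [2,4], then sync [4,6]; all 2 tasks appear in both, in order, and the DP table's final entry dp[6][6] is also 2, so no common subsequence is longer.

2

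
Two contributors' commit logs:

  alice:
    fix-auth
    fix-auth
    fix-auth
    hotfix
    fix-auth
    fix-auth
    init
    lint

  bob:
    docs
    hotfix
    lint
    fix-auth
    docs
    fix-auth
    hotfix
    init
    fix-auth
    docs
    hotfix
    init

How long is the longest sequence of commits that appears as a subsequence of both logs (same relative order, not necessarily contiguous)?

Match fix-auth [1,4], fix-auth [2,6], fix-auth [3,9], hotfix [4,11], init [7,12] — 5 commits in the same relative order in both. Since dp[8][12] = 5, nothing longer is possible.

5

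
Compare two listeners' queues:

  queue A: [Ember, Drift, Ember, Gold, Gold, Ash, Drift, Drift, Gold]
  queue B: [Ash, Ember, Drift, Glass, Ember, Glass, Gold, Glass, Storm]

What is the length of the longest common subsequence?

4

Taking Ember at queue A[1]=queue B[2], then Drift at queue A[2]=queue B[3], then Ember at queue A[3]=queue B[5], then Gold at queue A[4]=queue B[7] gives a common subsequence of length 4, and the DP table's final entry dp[9][9] is also 4, so no common subsequence is longer.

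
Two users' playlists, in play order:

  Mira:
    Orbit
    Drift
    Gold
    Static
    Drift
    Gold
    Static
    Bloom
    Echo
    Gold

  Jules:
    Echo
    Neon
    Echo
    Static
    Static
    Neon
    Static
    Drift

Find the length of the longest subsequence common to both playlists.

2

Pick Static at Mira[4]=Jules[7]; then Drift at Mira[5]=Jules[8]; all 2 songs appear in both, in order. The LCS DP gives dp[10][8] = 2, so this is optimal.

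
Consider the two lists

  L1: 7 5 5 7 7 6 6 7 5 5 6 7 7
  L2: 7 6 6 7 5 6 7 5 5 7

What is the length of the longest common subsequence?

Let dp[i][j] be the LCS length of the first i values of L1 and the first j values of L2. dp[i][j] = dp[i-1][j-1]+1 when the i-th and j-th values match, else max(dp[i-1][j], dp[i][j-1]).
    ·  7  6  6  7  5  6  7  5  5  7
 ·  0  0  0  0  0  0  0  0  0  0  0
 7  0  1  1  1  1  1  1  1  1  1  1
 5  0  1  1  1  1  2  2  2  2  2  2
 5  0  1  1  1  1  2  2  2  3  3  3
 7  0  1  1  1  2  2  2  3  3  3  4
 7  0  1  1  1  2  2  2  3  3  3  4
 6  0  1  2  2  2  2  3  3  3  3  4
 6  0  1  2  3  3  3  3  3  3  3  4
 7  0  1  2  3  4  4  4  4  4  4  4
 5  0  1  2  3  4  5  5  5  5  5  5
 5  0  1  2  3  4  5  5  5  6  6  6
 6  0  1  2  3  4  5  6  6  6  6  6
 7  0  1  2  3  4  5  6  7  7  7  7
 7  0  1  2  3  4  5  6  7  7  7  8
dp[13][10] = 8. One LCS (by backtracking along matches): 7, 6, 6, 7, 5, 6, 7, 7.

8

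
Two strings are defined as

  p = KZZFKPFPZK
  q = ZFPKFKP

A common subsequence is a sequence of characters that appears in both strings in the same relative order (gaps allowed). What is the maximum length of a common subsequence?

5

Let dp[i][j] be the LCS length of the first i characters of p and the first j characters of q. dp[i][j] = dp[i-1][j-1]+1 when the i-th and j-th characters match, else max(dp[i-1][j], dp[i][j-1]).
    ·  Z  F  P  K  F  K  P
 ·  0  0  0  0  0  0  0  0
 K  0  0  0  0  1  1  1  1
 Z  0  1  1  1  1  1  1  1
 Z  0  1  1  1  1  1  1  1
 F  0  1  2  2  2  2  2  2
 K  0  1  2  2  3  3  3  3
 P  0  1  2  3  3  3  3  4
 F  0  1  2  3  3  4  4  4
 P  0  1  2  3  3  4  4  5
 Z  0  1  2  3  3  4  4  5
 K  0  1  2  3  4  4  5  5
dp[10][7] = 5. One LCS (by backtracking along matches): ZFKFP.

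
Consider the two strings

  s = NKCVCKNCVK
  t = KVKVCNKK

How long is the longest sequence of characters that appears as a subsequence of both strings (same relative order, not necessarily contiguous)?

5

Match K (s #2, t #3) → V (s #4, t #4) → C (s #5, t #5) → K (s #6, t #7) → K (s #10, t #8) — 5 characters in the same relative order in both. Since dp[10][8] = 5, nothing longer is possible.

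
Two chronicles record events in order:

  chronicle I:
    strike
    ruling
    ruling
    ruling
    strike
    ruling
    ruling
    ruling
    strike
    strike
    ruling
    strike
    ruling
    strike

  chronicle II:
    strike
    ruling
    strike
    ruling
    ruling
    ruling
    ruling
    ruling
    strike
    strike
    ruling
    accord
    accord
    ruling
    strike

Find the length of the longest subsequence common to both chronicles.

One common subsequence of length 12: strike [1,1] → ruling [2,2] → ruling [3,4] → ruling [4,5] → ruling [6,6] → ruling [7,7] → ruling [8,8] → strike [9,9] → strike [10,10] → ruling [11,11] → ruling [13,14] → strike [14,15]. The LCS DP gives dp[14][15] = 12, so this is optimal.

12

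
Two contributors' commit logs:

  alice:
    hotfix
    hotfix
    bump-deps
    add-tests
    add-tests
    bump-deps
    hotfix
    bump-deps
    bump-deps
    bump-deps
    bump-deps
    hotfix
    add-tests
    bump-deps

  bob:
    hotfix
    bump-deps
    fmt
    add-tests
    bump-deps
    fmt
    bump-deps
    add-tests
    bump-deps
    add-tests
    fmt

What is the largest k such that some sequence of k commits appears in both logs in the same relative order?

7

Match hotfix (alice #2, bob #1) → bump-deps (alice #3, bob #2) → add-tests (alice #5, bob #4) → bump-deps (alice #6, bob #5) → bump-deps (alice #8, bob #7) → bump-deps (alice #11, bob #9) → add-tests (alice #13, bob #10) — 7 commits in the same relative order in both, and the DP table's final entry dp[14][11] is also 7, so no common subsequence is longer.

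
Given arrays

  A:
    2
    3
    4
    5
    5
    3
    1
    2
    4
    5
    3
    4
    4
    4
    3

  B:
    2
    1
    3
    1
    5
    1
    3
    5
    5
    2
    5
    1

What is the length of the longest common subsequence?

6

Match 2 at A[1]=B[1], then 3 at A[2]=B[7], then 5 at A[4]=B[8], then 5 at A[5]=B[9], then 2 at A[8]=B[10], then 5 at A[10]=B[11] — 6 values in the same relative order in both, and the DP table's final entry dp[15][12] is also 6, so no common subsequence is longer.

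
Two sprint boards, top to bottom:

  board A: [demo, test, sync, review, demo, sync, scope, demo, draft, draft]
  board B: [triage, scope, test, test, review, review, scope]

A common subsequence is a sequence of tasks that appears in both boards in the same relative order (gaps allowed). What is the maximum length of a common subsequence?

3

One common subsequence of length 3: test [2,4], review [4,6], scope [7,7]. The LCS DP gives dp[10][7] = 3, so this is optimal.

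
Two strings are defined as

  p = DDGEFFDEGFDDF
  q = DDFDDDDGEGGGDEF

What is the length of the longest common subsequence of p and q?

8

Taking D (p #1, q #1), then D (p #2, q #2), then F (p #5, q #3), then D (p #7, q #7), then E (p #8, q #9), then G (p #9, q #12), then D (p #11, q #13), then F (p #13, q #15) gives a common subsequence of length 8. The LCS DP gives dp[13][15] = 8, so this is optimal.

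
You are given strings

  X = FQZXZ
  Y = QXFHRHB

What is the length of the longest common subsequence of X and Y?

2

One common subsequence of length 2: Q at X[2]=Y[1] → X at X[4]=Y[2]. Since dp[5][7] = 2, nothing longer is possible.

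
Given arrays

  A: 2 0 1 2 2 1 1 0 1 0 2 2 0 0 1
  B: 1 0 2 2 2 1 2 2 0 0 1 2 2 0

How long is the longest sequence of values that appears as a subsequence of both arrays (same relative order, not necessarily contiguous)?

One common subsequence of length 9: 2 at A[1]=B[5], then 1 at A[3]=B[6], then 2 at A[4]=B[7], then 2 at A[5]=B[8], then 0 at A[8]=B[10], then 1 at A[9]=B[11], then 2 at A[11]=B[12], then 2 at A[12]=B[13], then 0 at A[14]=B[14], and the DP table's final entry dp[15][14] is also 9, so no common subsequence is longer.

9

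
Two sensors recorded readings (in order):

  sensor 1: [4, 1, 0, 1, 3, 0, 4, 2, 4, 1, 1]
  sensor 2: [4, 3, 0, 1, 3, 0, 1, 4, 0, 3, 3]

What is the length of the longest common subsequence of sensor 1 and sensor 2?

6

One common subsequence of length 6: 4 at sensor 1[1]=sensor 2[1], 0 at sensor 1[3]=sensor 2[3], 1 at sensor 1[4]=sensor 2[4], 3 at sensor 1[5]=sensor 2[5], 0 at sensor 1[6]=sensor 2[6], 4 at sensor 1[7]=sensor 2[8]. dp[11][11] = 6 confirms this is the maximum.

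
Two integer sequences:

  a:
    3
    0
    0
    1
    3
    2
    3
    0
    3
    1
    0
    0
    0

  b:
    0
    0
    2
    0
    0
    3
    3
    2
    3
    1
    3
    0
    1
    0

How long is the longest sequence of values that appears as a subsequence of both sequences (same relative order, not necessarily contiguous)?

8

One common subsequence of length 8: 0 at a[2]=b[4] → 0 at a[3]=b[5] → 3 at a[5]=b[7] → 2 at a[6]=b[8] → 3 at a[7]=b[11] → 0 at a[8]=b[12] → 1 at a[10]=b[13] → 0 at a[13]=b[14]. The LCS DP gives dp[13][14] = 8, so this is optimal.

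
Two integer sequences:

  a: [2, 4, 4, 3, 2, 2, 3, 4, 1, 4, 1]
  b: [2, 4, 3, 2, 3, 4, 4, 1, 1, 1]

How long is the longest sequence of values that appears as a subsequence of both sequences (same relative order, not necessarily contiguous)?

Let dp[i][j] be the LCS length of the first i values of a and the first j values of b. dp[i][j] = dp[i-1][j-1]+1 when the i-th and j-th values match, else max(dp[i-1][j], dp[i][j-1]).
    ·  2  4  3  2  3  4  4  1  1  1
 ·  0  0  0  0  0  0  0  0  0  0  0
 2  0  1  1  1  1  1  1  1  1  1  1
 4  0  1  2  2  2  2  2  2  2  2  2
 4  0  1  2  2  2  2  3  3  3  3  3
 3  0  1  2  3  3  3  3  3  3  3  3
 2  0  1  2  3  4  4  4  4  4  4  4
 2  0  1  2  3  4  4  4  4  4  4  4
 3  0  1  2  3  4  5  5  5  5  5  5
 4  0  1  2  3  4  5  6  6  6  6  6
 1  0  1  2  3  4  5  6  6  7  7  7
 4  0  1  2  3  4  5  6  7  7  7  7
 1  0  1  2  3  4  5  6  7  8  8  8
dp[11][10] = 8. One LCS (by backtracking along matches): 2, 4, 3, 2, 3, 4, 1, 1.

8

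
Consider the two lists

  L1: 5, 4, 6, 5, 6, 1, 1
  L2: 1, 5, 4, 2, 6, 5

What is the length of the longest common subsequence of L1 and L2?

Let dp[i][j] be the LCS length of the first i values of L1 and the first j values of L2. dp[i][j] = dp[i-1][j-1]+1 when the i-th and j-th values match, else max(dp[i-1][j], dp[i][j-1]).
    ·  1  5  4  2  6  5
 ·  0  0  0  0  0  0  0
 5  0  0  1  1  1  1  1
 4  0  0  1  2  2  2  2
 6  0  0  1  2  2  3  3
 5  0  0  1  2  2  3  4
 6  0  0  1  2  2  3  4
 1  0  1  1  2  2  3  4
 1  0  1  1  2  2  3  4
dp[7][6] = 4. One LCS (by backtracking along matches): 5, 4, 6, 5.

4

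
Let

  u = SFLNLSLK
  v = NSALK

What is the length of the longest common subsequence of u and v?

4

Let dp[i][j] be the LCS length of the first i characters of u and the first j characters of v. dp[i][j] = dp[i-1][j-1]+1 when the i-th and j-th characters match, else max(dp[i-1][j], dp[i][j-1]).
    ·  N  S  A  L  K
 ·  0  0  0  0  0  0
 S  0  0  1  1  1  1
 F  0  0  1  1  1  1
 L  0  0  1  1  2  2
 N  0  1  1  1  2  2
 L  0  1  1  1  2  2
 S  0  1  2  2  2  2
 L  0  1  2  2  3  3
 K  0  1  2  2  3  4
dp[8][5] = 4. One LCS (by backtracking along matches): NSLK.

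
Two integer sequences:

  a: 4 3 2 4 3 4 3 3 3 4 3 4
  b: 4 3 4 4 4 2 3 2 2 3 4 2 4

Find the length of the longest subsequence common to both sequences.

One common subsequence of length 8: 4 [1,1] → 3 [2,2] → 4 [4,4] → 4 [6,5] → 3 [7,7] → 3 [9,10] → 4 [10,11] → 4 [12,13], and the DP table's final entry dp[12][13] is also 8, so no common subsequence is longer.

8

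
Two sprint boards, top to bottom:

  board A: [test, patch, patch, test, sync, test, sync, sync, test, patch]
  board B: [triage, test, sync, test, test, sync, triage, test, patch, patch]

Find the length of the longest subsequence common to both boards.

6

Pick test (board A #1, board B #2) → test (board A #4, board B #4) → test (board A #6, board B #5) → sync (board A #7, board B #6) → test (board A #9, board B #8) → patch (board A #10, board B #10); all 6 tasks appear in both, in order. Since dp[10][10] = 6, nothing longer is possible.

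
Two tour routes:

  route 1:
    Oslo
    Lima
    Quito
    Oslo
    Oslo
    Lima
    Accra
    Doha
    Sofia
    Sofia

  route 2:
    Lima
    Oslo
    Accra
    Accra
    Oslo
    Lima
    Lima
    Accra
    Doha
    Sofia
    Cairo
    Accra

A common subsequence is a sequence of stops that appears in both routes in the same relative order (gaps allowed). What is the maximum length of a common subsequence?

7

Taking Lima (route 1 #2, route 2 #1) → Oslo (route 1 #4, route 2 #2) → Oslo (route 1 #5, route 2 #5) → Lima (route 1 #6, route 2 #7) → Accra (route 1 #7, route 2 #8) → Doha (route 1 #8, route 2 #9) → Sofia (route 1 #9, route 2 #10) gives a common subsequence of length 7. Since dp[10][12] = 7, nothing longer is possible.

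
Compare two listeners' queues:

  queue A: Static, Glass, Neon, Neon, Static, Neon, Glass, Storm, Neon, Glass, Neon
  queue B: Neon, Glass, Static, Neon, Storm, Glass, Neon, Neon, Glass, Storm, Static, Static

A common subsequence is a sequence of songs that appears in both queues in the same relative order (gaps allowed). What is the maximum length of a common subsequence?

6

Match Static at queue A[1]=queue B[3], then Glass at queue A[2]=queue B[6], then Neon at queue A[4]=queue B[7], then Neon at queue A[6]=queue B[8], then Glass at queue A[7]=queue B[9], then Storm at queue A[8]=queue B[10] — 6 songs in the same relative order in both. dp[11][12] = 6 confirms this is the maximum.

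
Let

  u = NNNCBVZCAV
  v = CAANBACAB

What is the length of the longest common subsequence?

One common subsequence of length 4: N at u[3]=v[4] → B at u[5]=v[5] → C at u[8]=v[7] → A at u[9]=v[8]. dp[10][9] = 4 confirms this is the maximum.

4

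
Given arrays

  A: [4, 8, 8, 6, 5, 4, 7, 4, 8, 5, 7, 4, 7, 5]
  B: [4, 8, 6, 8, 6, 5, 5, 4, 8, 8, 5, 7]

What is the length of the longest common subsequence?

9

One common subsequence of length 9: 4 at A[1]=B[1]; then 8 at A[2]=B[2]; then 8 at A[3]=B[4]; then 6 at A[4]=B[5]; then 5 at A[5]=B[7]; then 4 at A[6]=B[8]; then 8 at A[9]=B[10]; then 5 at A[10]=B[11]; then 7 at A[13]=B[12]. The LCS DP gives dp[14][12] = 9, so this is optimal.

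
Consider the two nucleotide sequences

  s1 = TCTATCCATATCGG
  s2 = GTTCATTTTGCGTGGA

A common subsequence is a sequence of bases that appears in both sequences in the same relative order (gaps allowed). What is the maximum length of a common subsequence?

9

One common subsequence of length 9: T [1,3], then C [2,4], then T [3,6], then T [5,7], then T [9,8], then T [11,9], then C [12,11], then G [13,14], then G [14,15]. Since dp[14][16] = 9, nothing longer is possible.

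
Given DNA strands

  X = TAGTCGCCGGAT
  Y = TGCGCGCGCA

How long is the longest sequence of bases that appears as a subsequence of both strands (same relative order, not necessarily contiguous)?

8

Let dp[i][j] be the LCS length of the first i bases of X and the first j bases of Y. dp[i][j] = dp[i-1][j-1]+1 when the i-th and j-th bases match, else max(dp[i-1][j], dp[i][j-1]).
    ·  T  G  C  G  C  G  C  G  C  A
 ·  0  0  0  0  0  0  0  0  0  0  0
 T  0  1  1  1  1  1  1  1  1  1  1
 A  0  1  1  1  1  1  1  1  1  1  2
 G  0  1  2  2  2  2  2  2  2  2  2
 T  0  1  2  2  2  2  2  2  2  2  2
 C  0  1  2  3  3  3  3  3  3  3  3
 G  0  1  2  3  4  4  4  4  4  4  4
 C  0  1  2  3  4  5  5  5  5  5  5
 C  0  1  2  3  4  5  5  6  6  6  6
 G  0  1  2  3  4  5  6  6  7  7  7
 G  0  1  2  3  4  5  6  6  7  7  7
 A  0  1  2  3  4  5  6  6  7  7  8
 T  0  1  2  3  4  5  6  6  7  7  8
dp[12][10] = 8. One LCS (by backtracking along matches): TGCGCCGA.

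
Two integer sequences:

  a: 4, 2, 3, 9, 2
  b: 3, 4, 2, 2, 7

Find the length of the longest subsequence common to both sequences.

Match 4 at a[1]=b[2], 2 at a[2]=b[3], 2 at a[5]=b[4] — 3 values in the same relative order in both. dp[5][5] = 3 confirms this is the maximum.

3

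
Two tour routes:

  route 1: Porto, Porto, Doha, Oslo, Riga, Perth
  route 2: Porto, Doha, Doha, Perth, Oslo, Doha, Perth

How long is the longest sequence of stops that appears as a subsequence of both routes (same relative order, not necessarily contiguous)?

Match Porto [1,1] → Doha [3,3] → Oslo [4,5] → Perth [6,7] — 4 stops in the same relative order in both. The LCS DP gives dp[6][7] = 4, so this is optimal.

4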